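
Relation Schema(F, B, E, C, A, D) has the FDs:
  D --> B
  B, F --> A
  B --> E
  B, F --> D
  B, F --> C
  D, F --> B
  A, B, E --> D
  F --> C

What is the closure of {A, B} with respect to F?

{A, B, D, E}

Start with {A, B}.
B --> E applies; add {E} → now {A, B, E}.
A, B, E --> D applies; add {D} → now {A, B, D, E}.
No further FD applies.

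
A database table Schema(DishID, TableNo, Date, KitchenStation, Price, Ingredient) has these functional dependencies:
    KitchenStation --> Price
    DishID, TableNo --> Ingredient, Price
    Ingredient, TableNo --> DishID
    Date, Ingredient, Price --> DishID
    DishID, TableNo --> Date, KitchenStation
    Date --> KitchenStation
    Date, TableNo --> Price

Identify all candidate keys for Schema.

{DishID, TableNo}, {Ingredient, TableNo}

Attributes never on any right-hand side: {TableNo} — every candidate key must contain it.
{DishID, TableNo}⁺ = {Date, DishID, Ingredient, KitchenStation, Price, TableNo}, which is every attribute, so {DishID, TableNo} is a candidate key.
{Ingredient, TableNo}⁺ = {Date, DishID, Ingredient, KitchenStation, Price, TableNo}, which is every attribute, so {Ingredient, TableNo} is a candidate key.
No proper subset of any of these is a key, and no other minimal superkey exists.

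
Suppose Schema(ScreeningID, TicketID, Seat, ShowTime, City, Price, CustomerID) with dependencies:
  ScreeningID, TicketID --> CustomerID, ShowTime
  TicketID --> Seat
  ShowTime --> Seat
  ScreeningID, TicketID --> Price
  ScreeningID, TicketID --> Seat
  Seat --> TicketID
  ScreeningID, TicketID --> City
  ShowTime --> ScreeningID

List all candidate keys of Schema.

{ShowTime}⁺ = {City, CustomerID, Price, ScreeningID, Seat, ShowTime, TicketID}, which is every attribute, so {ShowTime} is a candidate key.
{ScreeningID, Seat}⁺ = {City, CustomerID, Price, ScreeningID, Seat, ShowTime, TicketID}, which is every attribute, so {ScreeningID, Seat} is a candidate key.
{ScreeningID, TicketID}⁺ = {City, CustomerID, Price, ScreeningID, Seat, ShowTime, TicketID}, which is every attribute, so {ScreeningID, TicketID} is a candidate key.
Any other superkey properly contains one of these, so there are no further candidate keys.

{ScreeningID, Seat}, {ScreeningID, TicketID}, {ShowTime}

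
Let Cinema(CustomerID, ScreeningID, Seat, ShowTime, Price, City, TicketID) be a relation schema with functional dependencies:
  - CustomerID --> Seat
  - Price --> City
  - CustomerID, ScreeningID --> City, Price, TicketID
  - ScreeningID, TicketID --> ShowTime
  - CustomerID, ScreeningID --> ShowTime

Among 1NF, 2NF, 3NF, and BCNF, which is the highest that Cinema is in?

Candidate key: {CustomerID, ScreeningID}. Prime attributes: {CustomerID, ScreeningID}.
For CustomerID --> Seat we have {CustomerID}⁺ = {CustomerID, Seat}; {CustomerID} is not a superkey, so BCNF fails.
Because {Seat} is non-prime and the left side of CustomerID --> Seat is not a superkey, the relation is not in 3NF.
{CustomerID} is a proper subset of the key {CustomerID, ScreeningID}, and {CustomerID}⁺ contains the non-prime attribute {Seat} — a partial dependency, so 2NF is violated.

1NF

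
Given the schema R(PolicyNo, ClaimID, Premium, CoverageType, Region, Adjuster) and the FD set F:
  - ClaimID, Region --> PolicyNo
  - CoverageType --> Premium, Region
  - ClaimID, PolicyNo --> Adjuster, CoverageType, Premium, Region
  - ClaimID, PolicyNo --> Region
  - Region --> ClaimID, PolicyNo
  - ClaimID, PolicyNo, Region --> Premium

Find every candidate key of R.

Closure of {CoverageType} is {Adjuster, ClaimID, CoverageType, PolicyNo, Premium, Region}, the whole schema; {CoverageType} is a candidate key.
Closure of {Region} is {Adjuster, ClaimID, CoverageType, PolicyNo, Premium, Region}, the whole schema; {Region} is a candidate key.
Closure of {ClaimID, PolicyNo} is {Adjuster, ClaimID, CoverageType, PolicyNo, Premium, Region}, the whole schema; {ClaimID, PolicyNo} is a candidate key.
Any other superkey properly contains one of these, so there are no further candidate keys.

{ClaimID, PolicyNo}, {CoverageType}, {Region}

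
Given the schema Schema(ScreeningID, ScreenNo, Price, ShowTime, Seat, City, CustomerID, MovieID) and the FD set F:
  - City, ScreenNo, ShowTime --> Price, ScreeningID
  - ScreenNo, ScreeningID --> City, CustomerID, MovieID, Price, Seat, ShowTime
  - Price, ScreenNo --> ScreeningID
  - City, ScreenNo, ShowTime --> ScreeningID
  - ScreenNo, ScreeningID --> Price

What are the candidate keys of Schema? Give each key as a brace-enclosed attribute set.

{ScreenNo} never appears on the right of any FD, so every key must include it.
Closure of {Price, ScreenNo} is {City, CustomerID, MovieID, Price, ScreenNo, ScreeningID, Seat, ShowTime}, the whole schema; {Price, ScreenNo} is a candidate key.
Closure of {ScreenNo, ScreeningID} is {City, CustomerID, MovieID, Price, ScreenNo, ScreeningID, Seat, ShowTime}, the whole schema; {ScreenNo, ScreeningID} is a candidate key.
Closure of {City, ScreenNo, ShowTime} is {City, CustomerID, MovieID, Price, ScreenNo, ScreeningID, Seat, ShowTime}, the whole schema; {City, ScreenNo, ShowTime} is a candidate key.
Any other superkey properly contains one of these, so there are no further candidate keys.

{City, ScreenNo, ShowTime}, {Price, ScreenNo}, {ScreenNo, ScreeningID}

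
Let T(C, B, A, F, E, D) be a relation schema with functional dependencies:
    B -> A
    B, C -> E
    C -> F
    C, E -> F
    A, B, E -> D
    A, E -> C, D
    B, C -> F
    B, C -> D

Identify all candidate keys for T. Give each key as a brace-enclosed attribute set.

{B, C}, {B, E}

Attributes never on any right-hand side: {B} — every candidate key must contain it.
{B, C} is a candidate key since {B, C}⁺ = {A, B, C, D, E, F} covers every attribute.
{B, E} is a candidate key since {B, E}⁺ = {A, B, C, D, E, F} covers every attribute.
No proper subset of any of these is a key, and no other minimal superkey exists.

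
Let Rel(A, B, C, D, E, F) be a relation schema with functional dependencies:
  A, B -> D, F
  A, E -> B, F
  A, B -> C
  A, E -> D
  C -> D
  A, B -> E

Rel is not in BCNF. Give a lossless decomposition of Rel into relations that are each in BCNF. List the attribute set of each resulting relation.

Candidate keys of the original relation: {A, B}, {A, E}.
{A, B, C, D, E, F}: {C} determines {C, D} here but is not a superkey — split on C -> D, giving {C, D} and {A, B, C, E, F}.
{C, D} is in BCNF.
{A, B, C, E, F} is in BCNF.

{A, B, C, E, F}; {C, D}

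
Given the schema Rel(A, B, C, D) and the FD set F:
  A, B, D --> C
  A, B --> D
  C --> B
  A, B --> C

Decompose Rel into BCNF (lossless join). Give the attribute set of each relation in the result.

Candidate keys of the original relation: {A, B}, {A, C}.
In {A, B, C, D}, {C} is not a superkey ({C}⁺ restricted to this set is {B, C}), so split on C --> B into {B, C} and {A, C, D}.
{B, C} has no BCNF violation.
{A, C, D} has no BCNF violation.

{A, C, D}; {B, C}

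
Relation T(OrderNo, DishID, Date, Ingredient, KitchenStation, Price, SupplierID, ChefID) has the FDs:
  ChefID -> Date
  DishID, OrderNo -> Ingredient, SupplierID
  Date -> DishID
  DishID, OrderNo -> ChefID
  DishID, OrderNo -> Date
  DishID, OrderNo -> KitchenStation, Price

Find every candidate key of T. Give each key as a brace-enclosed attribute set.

{ChefID, OrderNo}, {Date, OrderNo}, {DishID, OrderNo}

Attributes never on any right-hand side: {OrderNo} — every candidate key must contain it.
{ChefID, OrderNo}⁺ = {ChefID, Date, DishID, Ingredient, KitchenStation, OrderNo, Price, SupplierID}, which is every attribute, so {ChefID, OrderNo} is a candidate key.
{Date, OrderNo}⁺ = {ChefID, Date, DishID, Ingredient, KitchenStation, OrderNo, Price, SupplierID}, which is every attribute, so {Date, OrderNo} is a candidate key.
{DishID, OrderNo}⁺ = {ChefID, Date, DishID, Ingredient, KitchenStation, OrderNo, Price, SupplierID}, which is every attribute, so {DishID, OrderNo} is a candidate key.
These are minimal and exhaustive — every other superkey contains one of them.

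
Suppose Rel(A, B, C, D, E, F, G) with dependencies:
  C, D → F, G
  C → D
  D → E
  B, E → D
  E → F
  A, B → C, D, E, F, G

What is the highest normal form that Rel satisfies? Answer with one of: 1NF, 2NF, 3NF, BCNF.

2NF

Candidate key: {A, B}. Prime attributes: {A, B}.
C, D → F, G breaks BCNF: {C, D}⁺ = {C, D, E, F, G}, so {C, D} is not a superkey.
Because {F, G} are non-prime and the left side of C, D → F, G is not a superkey, the relation is not in 3NF.
No proper subset of a key has a non-prime attribute in its closure, so there is no partial dependency; 2NF holds.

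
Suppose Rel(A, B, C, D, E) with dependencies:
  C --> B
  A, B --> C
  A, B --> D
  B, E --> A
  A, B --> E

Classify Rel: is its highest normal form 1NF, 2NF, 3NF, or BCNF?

3NF

Candidate keys: {A, B}, {A, C}, {B, E}, {C, E}. Prime attributes: {A, B, C, E}.
C --> B: {C}⁺ = {B, C}, which is not all of the attributes, so the left side is not a superkey — BCNF is violated.
But every attribute on its right side ({B}) is prime, and the same holds for every other non-superkey FD, so 3NF still holds.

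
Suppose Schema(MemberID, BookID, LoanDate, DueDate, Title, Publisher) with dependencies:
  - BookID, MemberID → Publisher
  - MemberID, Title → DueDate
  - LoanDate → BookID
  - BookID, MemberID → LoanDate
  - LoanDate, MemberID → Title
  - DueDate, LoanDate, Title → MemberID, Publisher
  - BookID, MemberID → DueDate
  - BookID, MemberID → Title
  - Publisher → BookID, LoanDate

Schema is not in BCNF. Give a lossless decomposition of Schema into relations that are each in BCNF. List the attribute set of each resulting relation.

Candidate keys of the original relation: {BookID, MemberID}, {DueDate, LoanDate, Title}, {DueDate, Publisher, Title}, {LoanDate, MemberID}, {MemberID, Publisher}.
Within {BookID, DueDate, LoanDate, MemberID, Publisher, Title}: {MemberID, Title}⁺ ∩ {BookID, DueDate, LoanDate, MemberID, Publisher, Title} = {DueDate, MemberID, Title}, not the whole set, so MemberID, Title → DueDate violates BCNF; decompose into {DueDate, MemberID, Title} and {BookID, LoanDate, MemberID, Publisher, Title}.
{DueDate, MemberID, Title} has no BCNF violation.
Within {BookID, LoanDate, MemberID, Publisher, Title}: {LoanDate}⁺ ∩ {BookID, LoanDate, MemberID, Publisher, Title} = {BookID, LoanDate}, not the whole set, so LoanDate → BookID violates BCNF; decompose into {BookID, LoanDate} and {LoanDate, MemberID, Publisher, Title}.
{BookID, LoanDate} has no BCNF violation.
Within {LoanDate, MemberID, Publisher, Title}: {Publisher}⁺ ∩ {LoanDate, MemberID, Publisher, Title} = {LoanDate, Publisher}, not the whole set, so Publisher → LoanDate violates BCNF; decompose into {LoanDate, Publisher} and {MemberID, Publisher, Title}.
{LoanDate, Publisher} has no BCNF violation.
{MemberID, Publisher, Title} has no BCNF violation.

{BookID, LoanDate}; {DueDate, MemberID, Title}; {LoanDate, Publisher}; {MemberID, Publisher, Title}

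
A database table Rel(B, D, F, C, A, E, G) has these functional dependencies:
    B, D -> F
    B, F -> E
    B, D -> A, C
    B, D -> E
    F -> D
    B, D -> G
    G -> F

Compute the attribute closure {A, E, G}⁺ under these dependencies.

Start with {A, E, G}.
G -> F applies; add {F} → now {A, E, F, G}.
F -> D applies; add {D} → now {A, D, E, F, G}.
No further FD applies.

{A, D, E, F, G}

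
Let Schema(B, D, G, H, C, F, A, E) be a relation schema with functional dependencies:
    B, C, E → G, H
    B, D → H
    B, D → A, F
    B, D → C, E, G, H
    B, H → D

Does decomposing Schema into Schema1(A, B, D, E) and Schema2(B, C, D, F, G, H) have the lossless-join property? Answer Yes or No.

Common attributes: {B, D}; their closure is {A, B, C, D, E, F, G, H}.
Schema1 is contained in that closure, so Schema1 ∩ Schema2 → Schema1 holds and the join is lossless.

Yes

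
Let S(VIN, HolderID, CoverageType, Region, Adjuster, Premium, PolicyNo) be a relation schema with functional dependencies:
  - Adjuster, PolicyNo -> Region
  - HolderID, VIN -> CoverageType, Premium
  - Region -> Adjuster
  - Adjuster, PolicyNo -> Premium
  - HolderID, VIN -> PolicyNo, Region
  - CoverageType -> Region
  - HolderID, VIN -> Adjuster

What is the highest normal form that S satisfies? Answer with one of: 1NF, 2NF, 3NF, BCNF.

2NF

Candidate key: {HolderID, VIN}. Prime attributes: {HolderID, VIN}.
For Adjuster, PolicyNo -> Region we have {Adjuster, PolicyNo}⁺ = {Adjuster, PolicyNo, Premium, Region}; {Adjuster, PolicyNo} is not a superkey, so BCNF fails.
Because {Region} is non-prime and the left side of Adjuster, PolicyNo -> Region is not a superkey, the relation is not in 3NF.
No non-prime attribute depends on a proper subset of any candidate key, so 2NF holds.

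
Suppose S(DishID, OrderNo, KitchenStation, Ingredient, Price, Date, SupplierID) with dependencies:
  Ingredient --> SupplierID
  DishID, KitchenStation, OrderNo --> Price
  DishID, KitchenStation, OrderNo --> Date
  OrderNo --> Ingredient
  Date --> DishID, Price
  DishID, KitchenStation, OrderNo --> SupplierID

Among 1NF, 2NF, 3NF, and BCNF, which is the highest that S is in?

1NF

Candidate keys: {Date, KitchenStation, OrderNo}, {DishID, KitchenStation, OrderNo}. Prime attributes: {Date, DishID, KitchenStation, OrderNo}.
Ingredient --> SupplierID: {Ingredient}⁺ = {Ingredient, SupplierID}, which is not all of the attributes, so the left side is not a superkey — BCNF is violated.
Because {SupplierID} is non-prime and the left side of Ingredient --> SupplierID is not a superkey, the relation is not in 3NF.
Since {Date} ⊂ {Date, KitchenStation, OrderNo} and {Date}⁺ ⊇ {Price} with {Price} non-prime, there is a partial dependency; 2NF fails.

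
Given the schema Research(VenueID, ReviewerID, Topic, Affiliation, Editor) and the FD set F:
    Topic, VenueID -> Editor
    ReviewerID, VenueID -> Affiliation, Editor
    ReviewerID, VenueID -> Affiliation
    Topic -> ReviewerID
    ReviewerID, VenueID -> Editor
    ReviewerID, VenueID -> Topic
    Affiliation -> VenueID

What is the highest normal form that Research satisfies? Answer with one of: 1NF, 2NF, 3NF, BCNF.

Candidate keys: {Affiliation, ReviewerID}, {Affiliation, Topic}, {ReviewerID, VenueID}, {Topic, VenueID}. Prime attributes: {Affiliation, ReviewerID, Topic, VenueID}.
For Topic -> ReviewerID we have {Topic}⁺ = {ReviewerID, Topic}; {Topic} is not a superkey, so BCNF fails.
Its right-hand attributes {ReviewerID} are all prime, as are those of every other non-superkey FD — the relation is in 3NF.

3NF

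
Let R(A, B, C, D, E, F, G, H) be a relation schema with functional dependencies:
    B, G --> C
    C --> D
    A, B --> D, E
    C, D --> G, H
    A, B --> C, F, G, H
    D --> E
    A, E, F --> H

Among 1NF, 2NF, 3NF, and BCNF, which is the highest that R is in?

Candidate key: {A, B}. Prime attributes: {A, B}.
B, G --> C breaks BCNF: {B, G}⁺ = {B, C, D, E, G, H}, so {B, G} is not a superkey.
Because {C} is non-prime and the left side of B, G --> C is not a superkey, the relation is not in 3NF.
No proper subset of a key has a non-prime attribute in its closure, so there is no partial dependency; 2NF holds.

2NF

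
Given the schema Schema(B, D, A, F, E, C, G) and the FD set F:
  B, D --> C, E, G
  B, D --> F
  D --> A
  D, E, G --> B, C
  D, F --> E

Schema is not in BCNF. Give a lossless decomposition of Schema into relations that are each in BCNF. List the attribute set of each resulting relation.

Candidate keys of the original relation: {B, D}, {D, E, G}, {D, F, G}.
Within {A, B, C, D, E, F, G}: {D}⁺ ∩ {A, B, C, D, E, F, G} = {A, D}, not the whole set, so D --> A violates BCNF; decompose into {A, D} and {B, C, D, E, F, G}.
{A, D}: every determinant is a superkey — BCNF.
Within {B, C, D, E, F, G}: {D, F}⁺ ∩ {B, C, D, E, F, G} = {D, E, F}, not the whole set, so D, F --> E violates BCNF; decompose into {D, E, F} and {B, C, D, F, G}.
{D, E, F}: every determinant is a superkey — BCNF.
{B, C, D, F, G}: every determinant is a superkey — BCNF.

{A, D}; {B, C, D, F, G}; {D, E, F}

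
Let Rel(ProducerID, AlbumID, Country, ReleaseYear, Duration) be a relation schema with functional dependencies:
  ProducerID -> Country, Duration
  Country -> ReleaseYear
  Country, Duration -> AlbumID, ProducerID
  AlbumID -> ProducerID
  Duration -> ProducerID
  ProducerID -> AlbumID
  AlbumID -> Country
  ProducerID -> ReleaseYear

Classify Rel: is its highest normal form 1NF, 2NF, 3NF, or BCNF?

Candidate keys: {AlbumID}, {Duration}, {ProducerID}. Prime attributes: {AlbumID, Duration, ProducerID}.
Country -> ReleaseYear breaks BCNF: {Country}⁺ = {Country, ReleaseYear}, so {Country} is not a superkey.
Country -> ReleaseYear determines the non-prime attribute {ReleaseYear} from a non-superkey — 3NF is violated.
Every candidate key is a single attribute, so no partial dependency is possible; 2NF holds.

2NF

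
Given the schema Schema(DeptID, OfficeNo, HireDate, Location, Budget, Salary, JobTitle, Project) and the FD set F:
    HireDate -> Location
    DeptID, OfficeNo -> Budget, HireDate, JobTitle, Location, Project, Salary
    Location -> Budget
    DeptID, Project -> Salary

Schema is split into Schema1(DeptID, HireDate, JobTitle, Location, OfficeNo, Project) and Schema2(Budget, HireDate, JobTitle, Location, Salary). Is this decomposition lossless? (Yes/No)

Common attributes: {HireDate, JobTitle, Location}; their closure is {Budget, HireDate, JobTitle, Location}.
The closure covers neither Schema1 nor Schema2 entirely; the join is not lossless.

No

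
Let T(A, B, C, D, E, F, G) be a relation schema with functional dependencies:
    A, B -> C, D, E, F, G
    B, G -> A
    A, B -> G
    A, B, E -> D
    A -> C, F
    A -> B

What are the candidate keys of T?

{A}⁺ = {A, B, C, D, E, F, G} — all of the relation — so {A} is a candidate key.
{B, G}⁺ = {A, B, C, D, E, F, G} — all of the relation — so {B, G} is a candidate key.
These are minimal and exhaustive — every other superkey contains one of them.

{A}, {B, G}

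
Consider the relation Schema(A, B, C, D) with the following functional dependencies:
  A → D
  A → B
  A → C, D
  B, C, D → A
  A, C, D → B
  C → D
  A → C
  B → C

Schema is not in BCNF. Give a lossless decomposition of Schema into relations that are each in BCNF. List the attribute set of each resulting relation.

{A, B, C}; {C, D}

Candidate keys of the original relation: {A}, {B}.
In {A, B, C, D}, {C} is not a superkey ({C}⁺ restricted to this set is {C, D}), so split on C → D into {C, D} and {A, B, C}.
{C, D} is in BCNF.
{A, B, C} is in BCNF.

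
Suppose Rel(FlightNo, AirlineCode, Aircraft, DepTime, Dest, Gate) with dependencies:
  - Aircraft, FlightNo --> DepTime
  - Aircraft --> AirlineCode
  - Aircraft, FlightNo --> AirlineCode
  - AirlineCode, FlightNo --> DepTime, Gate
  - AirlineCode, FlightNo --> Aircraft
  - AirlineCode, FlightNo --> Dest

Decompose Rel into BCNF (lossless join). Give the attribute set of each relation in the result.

{Aircraft, AirlineCode}; {Aircraft, DepTime, Dest, FlightNo, Gate}

Candidate keys of the original relation: {Aircraft, FlightNo}, {AirlineCode, FlightNo}.
{Aircraft, AirlineCode, DepTime, Dest, FlightNo, Gate}: {Aircraft} determines {Aircraft, AirlineCode} here but is not a superkey — split on Aircraft --> AirlineCode, giving {Aircraft, AirlineCode} and {Aircraft, DepTime, Dest, FlightNo, Gate}.
{Aircraft, AirlineCode}: every determinant is a superkey — BCNF.
{Aircraft, DepTime, Dest, FlightNo, Gate}: every determinant is a superkey — BCNF.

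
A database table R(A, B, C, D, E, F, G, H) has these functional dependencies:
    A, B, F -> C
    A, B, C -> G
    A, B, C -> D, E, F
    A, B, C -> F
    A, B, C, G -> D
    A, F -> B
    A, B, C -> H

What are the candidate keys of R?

{A} never appears on the right of any FD, so every key must include it.
{A, F}⁺ = {A, B, C, D, E, F, G, H}, which is every attribute, so {A, F} is a candidate key.
{A, B, C}⁺ = {A, B, C, D, E, F, G, H}, which is every attribute, so {A, B, C} is a candidate key.
These are minimal and exhaustive — every other superkey contains one of them.

{A, B, C}, {A, F}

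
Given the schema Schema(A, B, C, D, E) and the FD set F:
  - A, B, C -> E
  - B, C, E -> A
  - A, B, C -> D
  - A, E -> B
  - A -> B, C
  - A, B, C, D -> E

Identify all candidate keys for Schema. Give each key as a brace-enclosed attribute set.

{A}, {B, C, E}

{A}⁺ = {A, B, C, D, E} — all of the relation — so {A} is a candidate key.
{B, C, E}⁺ = {A, B, C, D, E} — all of the relation — so {B, C, E} is a candidate key.
Any other superkey properly contains one of these, so there are no further candidate keys.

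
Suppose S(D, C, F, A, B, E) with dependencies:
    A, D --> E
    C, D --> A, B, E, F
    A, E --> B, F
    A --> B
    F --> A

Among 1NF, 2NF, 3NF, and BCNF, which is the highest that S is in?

2NF

Candidate key: {C, D}. Prime attributes: {C, D}.
For A, D --> E we have {A, D}⁺ = {A, B, D, E, F}; {A, D} is not a superkey, so BCNF fails.
A, D --> E determines the non-prime attribute {E} from a non-superkey — 3NF is violated.
No non-prime attribute depends on a proper subset of any candidate key, so 2NF holds.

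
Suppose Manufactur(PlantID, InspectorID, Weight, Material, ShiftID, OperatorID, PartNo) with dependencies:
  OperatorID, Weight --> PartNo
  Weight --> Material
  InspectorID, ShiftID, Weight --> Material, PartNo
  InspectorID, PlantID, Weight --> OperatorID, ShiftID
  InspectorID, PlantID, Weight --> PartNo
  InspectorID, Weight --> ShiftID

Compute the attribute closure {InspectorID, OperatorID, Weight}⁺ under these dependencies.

{InspectorID, Material, OperatorID, PartNo, ShiftID, Weight}

Start with {InspectorID, OperatorID, Weight}.
OperatorID, Weight --> PartNo applies; add {PartNo} → now {InspectorID, OperatorID, PartNo, Weight}.
Weight --> Material applies; add {Material} → now {InspectorID, Material, OperatorID, PartNo, Weight}.
InspectorID, Weight --> ShiftID applies; add {ShiftID} → now {InspectorID, Material, OperatorID, PartNo, ShiftID, Weight}.
No further FD applies.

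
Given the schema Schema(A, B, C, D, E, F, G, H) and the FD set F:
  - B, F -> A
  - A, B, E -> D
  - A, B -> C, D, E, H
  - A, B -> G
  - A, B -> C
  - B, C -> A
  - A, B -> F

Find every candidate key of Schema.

{A, B}, {B, C}, {B, F}

{B} never appears on the right of any FD, so every key must include it.
{A, B} is a candidate key since {A, B}⁺ = {A, B, C, D, E, F, G, H} covers every attribute.
{B, C} is a candidate key since {B, C}⁺ = {A, B, C, D, E, F, G, H} covers every attribute.
{B, F} is a candidate key since {B, F}⁺ = {A, B, C, D, E, F, G, H} covers every attribute.
No proper subset of any of these is a key, and no other minimal superkey exists.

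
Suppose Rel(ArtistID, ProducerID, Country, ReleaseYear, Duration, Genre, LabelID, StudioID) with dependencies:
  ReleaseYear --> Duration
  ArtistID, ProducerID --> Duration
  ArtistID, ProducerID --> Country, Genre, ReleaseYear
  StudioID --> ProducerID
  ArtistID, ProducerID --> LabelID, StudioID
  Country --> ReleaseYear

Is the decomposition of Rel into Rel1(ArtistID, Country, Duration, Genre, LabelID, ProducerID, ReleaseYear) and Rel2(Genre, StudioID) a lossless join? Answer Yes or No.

Rel1 ∩ Rel2 = {Genre}; its closure under F is {Genre}.
Rel1 ⊄ {Genre} and Rel2 ⊄ {Genre}, so the split is lossy.

No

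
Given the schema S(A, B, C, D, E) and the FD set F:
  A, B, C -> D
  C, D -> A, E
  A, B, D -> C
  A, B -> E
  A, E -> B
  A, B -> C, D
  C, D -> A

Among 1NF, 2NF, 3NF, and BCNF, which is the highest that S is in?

Candidate keys: {A, B}, {A, E}, {C, D}. Prime attributes: {A, B, C, D, E}.
The left-hand side of every FD is a superkey, so BCNF is satisfied.

BCNF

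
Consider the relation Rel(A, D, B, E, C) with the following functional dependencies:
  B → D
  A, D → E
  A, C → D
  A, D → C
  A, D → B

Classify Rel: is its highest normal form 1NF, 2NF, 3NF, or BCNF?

Candidate keys: {A, B}, {A, C}, {A, D}. Prime attributes: {A, B, C, D}.
B → D: {B}⁺ = {B, D}, which is not all of the attributes, so the left side is not a superkey — BCNF is violated.
Its right-hand attributes {D} are all prime, as are those of every other non-superkey FD — the relation is in 3NF.

3NF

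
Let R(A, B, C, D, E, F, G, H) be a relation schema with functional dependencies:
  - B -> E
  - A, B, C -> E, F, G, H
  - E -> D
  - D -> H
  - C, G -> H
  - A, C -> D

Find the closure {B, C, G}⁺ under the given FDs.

Start with {B, C, G}.
B -> E applies; add {E} → now {B, C, E, G}.
E -> D applies; add {D} → now {B, C, D, E, G}.
D -> H applies; add {H} → now {B, C, D, E, G, H}.
No further FD applies.

{B, C, D, E, G, H}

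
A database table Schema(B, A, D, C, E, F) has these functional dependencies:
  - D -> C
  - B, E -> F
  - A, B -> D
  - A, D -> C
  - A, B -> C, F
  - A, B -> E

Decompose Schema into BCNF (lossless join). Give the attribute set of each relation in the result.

{A, B, D, E}; {B, E, F}; {C, D}

Candidate key of the original relation: {A, B}.
{A, B, C, D, E, F}: {D} determines {C, D} here but is not a superkey — split on D -> C, giving {C, D} and {A, B, D, E, F}.
{C, D} has no BCNF violation.
{A, B, D, E, F}: {B, E} determines {B, E, F} here but is not a superkey — split on B, E -> F, giving {B, E, F} and {A, B, D, E}.
{B, E, F} has no BCNF violation.
{A, B, D, E} has no BCNF violation.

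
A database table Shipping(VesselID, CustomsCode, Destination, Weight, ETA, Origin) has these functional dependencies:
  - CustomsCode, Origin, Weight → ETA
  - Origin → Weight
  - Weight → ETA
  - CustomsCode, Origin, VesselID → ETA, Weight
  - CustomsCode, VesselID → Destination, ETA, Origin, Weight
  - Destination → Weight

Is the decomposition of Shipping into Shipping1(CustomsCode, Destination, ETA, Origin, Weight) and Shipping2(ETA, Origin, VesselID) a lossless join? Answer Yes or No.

No

Shipping1 ∩ Shipping2 = {ETA, Origin}; its closure under F is {ETA, Origin, Weight}.
The closure covers neither Shipping1 nor Shipping2 entirely; the join is not lossless.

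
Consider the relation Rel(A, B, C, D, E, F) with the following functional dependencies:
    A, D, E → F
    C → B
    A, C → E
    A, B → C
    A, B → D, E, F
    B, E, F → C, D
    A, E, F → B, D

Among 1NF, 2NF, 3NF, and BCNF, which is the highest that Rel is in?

Candidate keys: {A, B}, {A, C}, {A, D, E}, {A, E, F}. Prime attributes: {A, B, C, D, E, F}.
C → B: {C}⁺ = {B, C}, which is not all of the attributes, so the left side is not a superkey — BCNF is violated.
Since {B} ⊆ prime attributes and every other non-superkey FD also has a prime right side, the schema is in 3NF.

3NF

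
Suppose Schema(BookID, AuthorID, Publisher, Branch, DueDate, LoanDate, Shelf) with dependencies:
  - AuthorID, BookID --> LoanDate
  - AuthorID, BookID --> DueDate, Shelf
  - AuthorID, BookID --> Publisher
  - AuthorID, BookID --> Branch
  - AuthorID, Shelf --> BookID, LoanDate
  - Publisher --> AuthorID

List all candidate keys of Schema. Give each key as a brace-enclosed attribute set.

{AuthorID, BookID}, {AuthorID, Shelf}, {BookID, Publisher}, {Publisher, Shelf}

{AuthorID, BookID}⁺ = {AuthorID, BookID, Branch, DueDate, LoanDate, Publisher, Shelf}, which is every attribute, so {AuthorID, BookID} is a candidate key.
{AuthorID, Shelf}⁺ = {AuthorID, BookID, Branch, DueDate, LoanDate, Publisher, Shelf}, which is every attribute, so {AuthorID, Shelf} is a candidate key.
{BookID, Publisher}⁺ = {AuthorID, BookID, Branch, DueDate, LoanDate, Publisher, Shelf}, which is every attribute, so {BookID, Publisher} is a candidate key.
{Publisher, Shelf}⁺ = {AuthorID, BookID, Branch, DueDate, LoanDate, Publisher, Shelf}, which is every attribute, so {Publisher, Shelf} is a candidate key.
Any other superkey properly contains one of these, so there are no further candidate keys.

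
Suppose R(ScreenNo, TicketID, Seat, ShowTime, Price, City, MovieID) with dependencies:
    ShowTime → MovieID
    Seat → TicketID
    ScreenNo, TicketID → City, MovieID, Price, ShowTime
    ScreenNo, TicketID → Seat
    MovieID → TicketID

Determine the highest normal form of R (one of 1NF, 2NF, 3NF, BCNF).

3NF

Candidate keys: {MovieID, ScreenNo}, {ScreenNo, Seat}, {ScreenNo, ShowTime}, {ScreenNo, TicketID}. Prime attributes: {MovieID, ScreenNo, Seat, ShowTime, TicketID}.
ShowTime → MovieID: {ShowTime}⁺ = {MovieID, ShowTime, TicketID}, which is not all of the attributes, so the left side is not a superkey — BCNF is violated.
But every attribute on its right side ({MovieID}) is prime, and the same holds for every other non-superkey FD, so 3NF still holds.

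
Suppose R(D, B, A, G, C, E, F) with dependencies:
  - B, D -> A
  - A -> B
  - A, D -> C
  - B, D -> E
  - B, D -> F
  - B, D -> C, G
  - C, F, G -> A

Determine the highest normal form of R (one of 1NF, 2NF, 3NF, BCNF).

3NF

Candidate keys: {A, D}, {B, D}, {C, D, F, G}. Prime attributes: {A, B, C, D, F, G}.
A -> B breaks BCNF: {A}⁺ = {A, B}, so {A} is not a superkey.
But every attribute on its right side ({B}) is prime, and the same holds for every other non-superkey FD, so 3NF still holds.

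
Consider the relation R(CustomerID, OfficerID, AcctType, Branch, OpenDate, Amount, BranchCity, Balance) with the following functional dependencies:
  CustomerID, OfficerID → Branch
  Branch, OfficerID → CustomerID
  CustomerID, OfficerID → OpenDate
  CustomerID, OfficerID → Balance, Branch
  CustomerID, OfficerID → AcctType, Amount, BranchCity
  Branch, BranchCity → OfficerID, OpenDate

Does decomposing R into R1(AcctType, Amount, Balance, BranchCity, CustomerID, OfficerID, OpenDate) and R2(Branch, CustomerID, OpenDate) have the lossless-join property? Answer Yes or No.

No

Common attributes: {CustomerID, OpenDate}; their closure is {CustomerID, OpenDate}.
The closure covers neither R1 nor R2 entirely; the join is not lossless.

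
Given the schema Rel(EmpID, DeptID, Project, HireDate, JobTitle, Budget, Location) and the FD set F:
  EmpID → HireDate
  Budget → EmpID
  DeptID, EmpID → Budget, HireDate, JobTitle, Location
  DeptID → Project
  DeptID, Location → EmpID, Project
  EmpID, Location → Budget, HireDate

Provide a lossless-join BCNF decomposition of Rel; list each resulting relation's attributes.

{Budget, DeptID, JobTitle, Location}; {Budget, EmpID}; {DeptID, Project}; {EmpID, HireDate}

Candidate keys of the original relation: {Budget, DeptID}, {DeptID, EmpID}, {DeptID, Location}.
In {Budget, DeptID, EmpID, HireDate, JobTitle, Location, Project}, {EmpID} is not a superkey ({EmpID}⁺ restricted to this set is {EmpID, HireDate}), so split on EmpID → HireDate into {EmpID, HireDate} and {Budget, DeptID, EmpID, JobTitle, Location, Project}.
{EmpID, HireDate} has no BCNF violation.
In {Budget, DeptID, EmpID, JobTitle, Location, Project}, {Budget} is not a superkey ({Budget}⁺ restricted to this set is {Budget, EmpID}), so split on Budget → EmpID into {Budget, EmpID} and {Budget, DeptID, JobTitle, Location, Project}.
{Budget, EmpID} has no BCNF violation.
In {Budget, DeptID, JobTitle, Location, Project}, {DeptID} is not a superkey ({DeptID}⁺ restricted to this set is {DeptID, Project}), so split on DeptID → Project into {DeptID, Project} and {Budget, DeptID, JobTitle, Location}.
{DeptID, Project} has no BCNF violation.
{Budget, DeptID, JobTitle, Location} has no BCNF violation.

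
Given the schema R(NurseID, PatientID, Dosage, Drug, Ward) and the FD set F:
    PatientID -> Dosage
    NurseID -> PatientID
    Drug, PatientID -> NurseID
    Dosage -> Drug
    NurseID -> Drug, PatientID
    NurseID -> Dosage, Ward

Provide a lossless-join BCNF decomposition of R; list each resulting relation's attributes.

{Dosage, Drug}; {Dosage, NurseID, PatientID, Ward}

Candidate keys of the original relation: {NurseID}, {PatientID}.
In {Dosage, Drug, NurseID, PatientID, Ward}, {Dosage} is not a superkey ({Dosage}⁺ restricted to this set is {Dosage, Drug}), so split on Dosage -> Drug into {Dosage, Drug} and {Dosage, NurseID, PatientID, Ward}.
{Dosage, Drug} has no BCNF violation.
{Dosage, NurseID, PatientID, Ward} has no BCNF violation.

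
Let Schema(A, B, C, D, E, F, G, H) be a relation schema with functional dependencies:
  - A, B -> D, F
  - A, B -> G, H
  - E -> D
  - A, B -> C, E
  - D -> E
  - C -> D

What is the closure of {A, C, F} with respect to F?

{A, C, D, E, F}

Start with {A, C, F}.
C -> D applies; add {D} → now {A, C, D, F}.
D -> E applies; add {E} → now {A, C, D, E, F}.
No further FD applies.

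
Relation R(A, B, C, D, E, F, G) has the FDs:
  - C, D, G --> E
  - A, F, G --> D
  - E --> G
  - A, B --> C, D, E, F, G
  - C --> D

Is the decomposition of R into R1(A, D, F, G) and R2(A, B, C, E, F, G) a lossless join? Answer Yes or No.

Yes

R1 ∩ R2 = {A, F, G}; its closure under F is {A, D, F, G}.
Since R1 ⊆ {A, D, F, G}, the intersection is a superkey of R1; the decomposition is lossless.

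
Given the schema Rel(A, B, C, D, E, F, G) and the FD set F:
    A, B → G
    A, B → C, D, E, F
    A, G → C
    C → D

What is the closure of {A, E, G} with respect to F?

Start with {A, E, G}.
A, G → C applies; add {C} → now {A, C, E, G}.
C → D applies; add {D} → now {A, C, D, E, G}.
No further FD applies.

{A, C, D, E, G}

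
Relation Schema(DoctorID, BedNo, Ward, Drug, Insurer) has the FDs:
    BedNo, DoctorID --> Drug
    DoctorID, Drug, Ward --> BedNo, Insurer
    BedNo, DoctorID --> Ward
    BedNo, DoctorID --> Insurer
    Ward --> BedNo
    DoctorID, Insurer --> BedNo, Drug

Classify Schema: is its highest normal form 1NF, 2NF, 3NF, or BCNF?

3NF

Candidate keys: {BedNo, DoctorID}, {DoctorID, Insurer}, {DoctorID, Ward}. Prime attributes: {BedNo, DoctorID, Insurer, Ward}.
Ward --> BedNo breaks BCNF: {Ward}⁺ = {BedNo, Ward}, so {Ward} is not a superkey.
Since {BedNo} ⊆ prime attributes and every other non-superkey FD also has a prime right side, the schema is in 3NF.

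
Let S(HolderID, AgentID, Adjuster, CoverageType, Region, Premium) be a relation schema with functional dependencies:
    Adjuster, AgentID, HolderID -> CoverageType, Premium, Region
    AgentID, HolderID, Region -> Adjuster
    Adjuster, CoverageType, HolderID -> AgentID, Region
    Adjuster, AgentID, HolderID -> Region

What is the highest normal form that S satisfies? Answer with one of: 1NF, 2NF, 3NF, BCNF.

Candidate keys: {Adjuster, AgentID, HolderID}, {Adjuster, CoverageType, HolderID}, {AgentID, HolderID, Region}. Prime attributes: {Adjuster, AgentID, CoverageType, HolderID, Region}.
Every FD has a superkey on the left, so the relation is in BCNF.

BCNF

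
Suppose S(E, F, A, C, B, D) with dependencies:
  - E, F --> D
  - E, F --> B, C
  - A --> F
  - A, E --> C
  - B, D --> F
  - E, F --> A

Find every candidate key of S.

{E} never appears on the right of any FD, so every key must include it.
{A, E}⁺ = {A, B, C, D, E, F}, which is every attribute, so {A, E} is a candidate key.
{E, F}⁺ = {A, B, C, D, E, F}, which is every attribute, so {E, F} is a candidate key.
{B, D, E}⁺ = {A, B, C, D, E, F}, which is every attribute, so {B, D, E} is a candidate key.
These are minimal and exhaustive — every other superkey contains one of them.

{A, E}, {B, D, E}, {E, F}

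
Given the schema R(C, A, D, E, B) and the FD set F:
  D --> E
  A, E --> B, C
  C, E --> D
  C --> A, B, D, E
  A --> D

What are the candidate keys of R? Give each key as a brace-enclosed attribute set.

Closure of {A} is {A, B, C, D, E}, the whole schema; {A} is a candidate key.
Closure of {C} is {A, B, C, D, E}, the whole schema; {C} is a candidate key.
These are minimal and exhaustive — every other superkey contains one of them.

{A}, {C}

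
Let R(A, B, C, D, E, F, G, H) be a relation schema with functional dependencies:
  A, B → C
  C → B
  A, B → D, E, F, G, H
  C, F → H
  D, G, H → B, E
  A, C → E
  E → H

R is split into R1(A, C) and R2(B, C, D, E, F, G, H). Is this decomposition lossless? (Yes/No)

No

Common attributes: {C}; their closure is {B, C}.
R1 ⊄ {B, C} and R2 ⊄ {B, C}, so the split is lossy.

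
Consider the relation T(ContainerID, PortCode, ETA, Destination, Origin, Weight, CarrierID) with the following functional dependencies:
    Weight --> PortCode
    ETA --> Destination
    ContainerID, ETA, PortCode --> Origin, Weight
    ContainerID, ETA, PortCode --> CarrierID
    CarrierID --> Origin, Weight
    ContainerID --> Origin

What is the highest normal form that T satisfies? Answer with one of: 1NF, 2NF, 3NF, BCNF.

1NF

Candidate keys: {CarrierID, ContainerID, ETA}, {ContainerID, ETA, PortCode}, {ContainerID, ETA, Weight}. Prime attributes: {CarrierID, ContainerID, ETA, PortCode, Weight}.
Weight --> PortCode: {Weight}⁺ = {PortCode, Weight}, which is not all of the attributes, so the left side is not a superkey — BCNF is violated.
Because {Destination} is non-prime and the left side of ETA --> Destination is not a superkey, the relation is not in 3NF.
{CarrierID} is a proper subset of the key {CarrierID, ContainerID, ETA}, and {CarrierID}⁺ contains the non-prime attribute {Origin} — a partial dependency, so 2NF is violated.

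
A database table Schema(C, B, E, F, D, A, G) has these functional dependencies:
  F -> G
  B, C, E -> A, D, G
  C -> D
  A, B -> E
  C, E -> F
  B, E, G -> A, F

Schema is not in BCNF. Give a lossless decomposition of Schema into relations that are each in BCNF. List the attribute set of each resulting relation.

{A, B, C, F}; {A, B, E}; {C, D}; {F, G}

Candidate keys of the original relation: {A, B, C}, {B, C, E}.
In {A, B, C, D, E, F, G}, {F} is not a superkey ({F}⁺ restricted to this set is {F, G}), so split on F -> G into {F, G} and {A, B, C, D, E, F}.
{F, G}: every determinant is a superkey — BCNF.
In {A, B, C, D, E, F}, {C} is not a superkey ({C}⁺ restricted to this set is {C, D}), so split on C -> D into {C, D} and {A, B, C, E, F}.
{C, D}: every determinant is a superkey — BCNF.
In {A, B, C, E, F}, {A, B} is not a superkey ({A, B}⁺ restricted to this set is {A, B, E}), so split on A, B -> E into {A, B, E} and {A, B, C, F}.
{A, B, E}: every determinant is a superkey — BCNF.
{A, B, C, F}: every determinant is a superkey — BCNF.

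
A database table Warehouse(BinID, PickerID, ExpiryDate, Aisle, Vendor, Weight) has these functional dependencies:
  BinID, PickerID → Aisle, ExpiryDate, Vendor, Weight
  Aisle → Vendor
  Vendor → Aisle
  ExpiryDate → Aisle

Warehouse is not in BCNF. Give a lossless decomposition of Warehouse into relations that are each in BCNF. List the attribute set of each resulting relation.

{Aisle, ExpiryDate}; {Aisle, Vendor}; {BinID, ExpiryDate, PickerID, Weight}

Candidate key of the original relation: {BinID, PickerID}.
Within {Aisle, BinID, ExpiryDate, PickerID, Vendor, Weight}: {Aisle}⁺ ∩ {Aisle, BinID, ExpiryDate, PickerID, Vendor, Weight} = {Aisle, Vendor}, not the whole set, so Aisle → Vendor violates BCNF; decompose into {Aisle, Vendor} and {Aisle, BinID, ExpiryDate, PickerID, Weight}.
{Aisle, Vendor}: every determinant is a superkey — BCNF.
Within {Aisle, BinID, ExpiryDate, PickerID, Weight}: {ExpiryDate}⁺ ∩ {Aisle, BinID, ExpiryDate, PickerID, Weight} = {Aisle, ExpiryDate}, not the whole set, so ExpiryDate → Aisle violates BCNF; decompose into {Aisle, ExpiryDate} and {BinID, ExpiryDate, PickerID, Weight}.
{Aisle, ExpiryDate}: every determinant is a superkey — BCNF.
{BinID, ExpiryDate, PickerID, Weight}: every determinant is a superkey — BCNF.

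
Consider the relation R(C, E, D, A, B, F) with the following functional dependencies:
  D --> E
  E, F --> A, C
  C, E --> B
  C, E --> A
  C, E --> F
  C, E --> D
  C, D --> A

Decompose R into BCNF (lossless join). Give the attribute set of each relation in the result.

{A, B, C, D, F}; {D, E}

Candidate keys of the original relation: {C, D}, {C, E}, {D, F}, {E, F}.
In {A, B, C, D, E, F}, {D} is not a superkey ({D}⁺ restricted to this set is {D, E}), so split on D --> E into {D, E} and {A, B, C, D, F}.
{D, E} has no BCNF violation.
{A, B, C, D, F} has no BCNF violation.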